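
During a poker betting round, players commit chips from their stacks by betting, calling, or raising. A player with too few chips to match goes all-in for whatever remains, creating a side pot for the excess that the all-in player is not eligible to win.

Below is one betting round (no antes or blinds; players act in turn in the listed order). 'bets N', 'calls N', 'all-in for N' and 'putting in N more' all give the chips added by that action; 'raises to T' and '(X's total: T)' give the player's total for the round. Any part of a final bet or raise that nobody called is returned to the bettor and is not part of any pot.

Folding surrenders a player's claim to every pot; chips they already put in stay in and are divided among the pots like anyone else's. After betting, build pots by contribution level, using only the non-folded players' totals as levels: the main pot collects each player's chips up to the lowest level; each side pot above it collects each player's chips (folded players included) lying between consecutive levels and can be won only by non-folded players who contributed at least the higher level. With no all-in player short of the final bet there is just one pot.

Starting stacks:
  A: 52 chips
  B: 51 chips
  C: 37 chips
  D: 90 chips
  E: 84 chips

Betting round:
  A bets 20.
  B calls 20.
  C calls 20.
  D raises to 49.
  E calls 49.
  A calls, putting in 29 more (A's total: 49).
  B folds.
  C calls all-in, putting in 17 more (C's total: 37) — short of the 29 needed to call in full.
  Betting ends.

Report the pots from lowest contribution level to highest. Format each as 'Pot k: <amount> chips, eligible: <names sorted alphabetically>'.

Pot 1: 168 chips, eligible: A, C, D, E
Pot 2: 36 chips, eligible: A, D, E

Derivation:
Contributions: A=49, B=20, C=37, D=49, E=49
Folded: B
Pot levels (distinct totals of non-folded players): 37, 49
Layer 1-37: A 37 + B 20 + C 37 + D 37 + E 37 = 168 chips; eligible A, C, D, E
Layer 38-49: 12 each from A, D, E = 12*3 = 36 chips; eligible A, D, E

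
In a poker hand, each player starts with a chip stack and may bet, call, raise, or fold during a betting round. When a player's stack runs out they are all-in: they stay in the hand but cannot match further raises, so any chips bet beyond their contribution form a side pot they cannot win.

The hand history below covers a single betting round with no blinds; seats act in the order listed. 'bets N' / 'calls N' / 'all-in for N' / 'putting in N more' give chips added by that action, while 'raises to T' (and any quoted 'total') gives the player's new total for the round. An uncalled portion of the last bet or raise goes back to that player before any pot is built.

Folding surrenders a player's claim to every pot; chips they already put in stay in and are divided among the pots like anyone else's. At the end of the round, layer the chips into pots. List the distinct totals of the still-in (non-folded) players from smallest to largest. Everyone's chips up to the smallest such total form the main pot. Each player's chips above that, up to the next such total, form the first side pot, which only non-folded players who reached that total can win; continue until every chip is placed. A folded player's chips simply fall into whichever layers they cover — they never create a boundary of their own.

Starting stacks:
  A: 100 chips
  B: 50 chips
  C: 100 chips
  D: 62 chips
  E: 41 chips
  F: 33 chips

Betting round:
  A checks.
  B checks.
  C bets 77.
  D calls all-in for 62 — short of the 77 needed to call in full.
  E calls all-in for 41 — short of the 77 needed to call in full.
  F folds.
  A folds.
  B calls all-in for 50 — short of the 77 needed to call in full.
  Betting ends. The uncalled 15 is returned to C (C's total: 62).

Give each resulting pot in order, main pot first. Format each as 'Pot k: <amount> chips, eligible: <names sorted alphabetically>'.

Contributions (after 15 returned to C): B=50, C=62, D=62, E=41
Folded: A, F
Pot levels (distinct totals of non-folded players): 41, 50, 62
Layer 1-41: 41 each from B, C, D, E = 41*4 = 164 chips; eligible B, C, D, E
Layer 42-50: 9 each from B, C, D = 9*3 = 27 chips; eligible B, C, D
Layer 51-62: 12 each from C, D = 12*2 = 24 chips; eligible C, D

Pot 1: 164 chips, eligible: B, C, D, E
Pot 2: 27 chips, eligible: B, C, D
Pot 3: 24 chips, eligible: C, D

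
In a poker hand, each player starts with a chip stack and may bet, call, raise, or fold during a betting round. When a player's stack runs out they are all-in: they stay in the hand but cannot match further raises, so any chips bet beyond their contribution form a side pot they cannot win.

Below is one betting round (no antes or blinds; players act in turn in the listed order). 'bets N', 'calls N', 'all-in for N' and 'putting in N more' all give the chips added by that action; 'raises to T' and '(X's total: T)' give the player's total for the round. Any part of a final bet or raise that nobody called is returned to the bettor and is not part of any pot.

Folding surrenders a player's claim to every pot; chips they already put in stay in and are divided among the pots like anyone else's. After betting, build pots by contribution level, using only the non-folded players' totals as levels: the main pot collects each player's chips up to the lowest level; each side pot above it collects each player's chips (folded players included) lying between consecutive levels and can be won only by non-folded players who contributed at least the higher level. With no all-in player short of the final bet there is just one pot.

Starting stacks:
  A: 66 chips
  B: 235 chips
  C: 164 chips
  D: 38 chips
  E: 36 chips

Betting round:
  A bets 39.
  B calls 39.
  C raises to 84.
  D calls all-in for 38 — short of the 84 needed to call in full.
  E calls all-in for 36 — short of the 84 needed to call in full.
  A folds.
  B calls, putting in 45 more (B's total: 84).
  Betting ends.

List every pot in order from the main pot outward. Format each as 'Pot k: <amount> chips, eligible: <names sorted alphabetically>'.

Contributions: A=39, B=84, C=84, D=38, E=36
Folded: A
Pot levels (distinct totals of non-folded players): 36, 38, 84
Layer 1-36: 36 each from A, B, C, D, E = 36*5 = 180 chips; eligible B, C, D, E
Layer 37-38: 2 each from A, B, C, D = 2*4 = 8 chips; eligible B, C, D
Layer 39-84: A 1 + B 46 + C 46 = 93 chips; eligible B, C

Pot 1: 180 chips, eligible: B, C, D, E
Pot 2: 8 chips, eligible: B, C, D
Pot 3: 93 chips, eligible: B, C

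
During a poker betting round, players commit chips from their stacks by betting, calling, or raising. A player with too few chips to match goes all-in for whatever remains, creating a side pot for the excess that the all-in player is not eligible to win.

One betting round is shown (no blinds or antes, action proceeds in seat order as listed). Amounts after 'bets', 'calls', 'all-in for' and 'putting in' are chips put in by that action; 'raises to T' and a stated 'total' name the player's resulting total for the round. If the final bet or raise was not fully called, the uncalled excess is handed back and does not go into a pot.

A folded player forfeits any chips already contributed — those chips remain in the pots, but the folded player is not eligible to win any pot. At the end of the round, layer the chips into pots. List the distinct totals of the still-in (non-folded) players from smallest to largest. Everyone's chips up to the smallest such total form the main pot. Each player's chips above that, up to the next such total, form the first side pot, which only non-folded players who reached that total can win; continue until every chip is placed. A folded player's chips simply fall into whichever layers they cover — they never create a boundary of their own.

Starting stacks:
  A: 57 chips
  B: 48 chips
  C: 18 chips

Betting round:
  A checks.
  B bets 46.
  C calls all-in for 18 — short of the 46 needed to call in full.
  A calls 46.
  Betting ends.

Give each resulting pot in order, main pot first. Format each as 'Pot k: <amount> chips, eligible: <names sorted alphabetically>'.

Contributions: A=46, B=46, C=18
Pot levels (distinct totals of non-folded players): 18, 46
Layer 1-18: 18 each from A, B, C = 18*3 = 54 chips; eligible A, B, C
Layer 19-46: 28 each from A, B = 28*2 = 56 chips; eligible A, B

Pot 1: 54 chips, eligible: A, B, C
Pot 2: 56 chips, eligible: A, B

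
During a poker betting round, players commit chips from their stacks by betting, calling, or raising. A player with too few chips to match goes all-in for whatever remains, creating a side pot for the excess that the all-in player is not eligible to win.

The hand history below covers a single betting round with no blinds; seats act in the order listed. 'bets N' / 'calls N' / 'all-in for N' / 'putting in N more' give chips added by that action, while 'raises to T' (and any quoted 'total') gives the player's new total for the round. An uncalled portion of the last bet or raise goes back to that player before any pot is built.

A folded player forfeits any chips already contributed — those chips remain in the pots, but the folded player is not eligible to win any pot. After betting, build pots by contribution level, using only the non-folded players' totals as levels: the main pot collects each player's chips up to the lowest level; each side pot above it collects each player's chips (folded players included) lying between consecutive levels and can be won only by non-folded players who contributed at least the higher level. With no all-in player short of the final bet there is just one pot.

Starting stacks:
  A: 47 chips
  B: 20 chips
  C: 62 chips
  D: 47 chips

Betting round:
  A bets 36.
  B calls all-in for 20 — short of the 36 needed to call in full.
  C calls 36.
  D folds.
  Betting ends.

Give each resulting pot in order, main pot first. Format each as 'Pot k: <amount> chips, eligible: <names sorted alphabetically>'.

Pot 1: 60 chips, eligible: A, B, C
Pot 2: 32 chips, eligible: A, C

Derivation:
Contributions: A=36, B=20, C=36
Folded: D
Pot levels (distinct totals of non-folded players): 20, 36
Layer 1-20: 20 each from A, B, C = 20*3 = 60 chips; eligible A, B, C
Layer 21-36: 16 each from A, C = 16*2 = 32 chips; eligible A, C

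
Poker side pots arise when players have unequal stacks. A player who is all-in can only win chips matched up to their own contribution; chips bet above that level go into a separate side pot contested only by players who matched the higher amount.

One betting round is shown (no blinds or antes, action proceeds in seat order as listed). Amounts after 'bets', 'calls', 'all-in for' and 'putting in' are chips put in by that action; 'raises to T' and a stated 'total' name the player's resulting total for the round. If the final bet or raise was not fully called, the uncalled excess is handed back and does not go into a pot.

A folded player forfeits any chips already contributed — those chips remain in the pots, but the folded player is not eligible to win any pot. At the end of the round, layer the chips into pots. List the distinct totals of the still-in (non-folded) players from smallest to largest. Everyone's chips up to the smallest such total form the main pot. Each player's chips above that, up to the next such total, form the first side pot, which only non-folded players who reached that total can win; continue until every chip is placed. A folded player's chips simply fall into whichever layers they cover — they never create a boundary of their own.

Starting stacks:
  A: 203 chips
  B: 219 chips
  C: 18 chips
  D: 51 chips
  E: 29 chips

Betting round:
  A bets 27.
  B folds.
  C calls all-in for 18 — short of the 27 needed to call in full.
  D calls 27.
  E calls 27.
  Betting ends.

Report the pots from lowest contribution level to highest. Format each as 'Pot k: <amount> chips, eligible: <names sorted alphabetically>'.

Contributions: A=27, C=18, D=27, E=27
Folded: B
Pot levels (distinct totals of non-folded players): 18, 27
Layer 1-18: 18 each from A, C, D, E = 18*4 = 72 chips; eligible A, C, D, E
Layer 19-27: 9 each from A, D, E = 9*3 = 27 chips; eligible A, D, E

Pot 1: 72 chips, eligible: A, C, D, E
Pot 2: 27 chips, eligible: A, D, E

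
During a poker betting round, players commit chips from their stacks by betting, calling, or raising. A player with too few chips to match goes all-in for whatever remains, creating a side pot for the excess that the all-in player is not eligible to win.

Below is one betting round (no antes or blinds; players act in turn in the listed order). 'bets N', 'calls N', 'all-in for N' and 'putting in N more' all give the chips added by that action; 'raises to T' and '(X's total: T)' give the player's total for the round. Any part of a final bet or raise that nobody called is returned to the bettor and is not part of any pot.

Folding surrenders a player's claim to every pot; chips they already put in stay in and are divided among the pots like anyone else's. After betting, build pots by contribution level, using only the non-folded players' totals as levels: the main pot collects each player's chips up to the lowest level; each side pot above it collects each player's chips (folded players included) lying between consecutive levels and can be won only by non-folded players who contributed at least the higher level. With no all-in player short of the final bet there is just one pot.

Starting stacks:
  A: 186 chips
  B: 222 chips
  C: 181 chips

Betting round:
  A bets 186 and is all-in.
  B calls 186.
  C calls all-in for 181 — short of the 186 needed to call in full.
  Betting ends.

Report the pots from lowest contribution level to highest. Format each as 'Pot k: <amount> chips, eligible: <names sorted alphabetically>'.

Pot 1: 543 chips, eligible: A, B, C
Pot 2: 10 chips, eligible: A, B

Derivation:
Contributions: A=186, B=186, C=181
Pot levels (distinct totals of non-folded players): 181, 186
Layer 1-181: 181 each from A, B, C = 181*3 = 543 chips; eligible A, B, C
Layer 182-186: 5 each from A, B = 5*2 = 10 chips; eligible A, B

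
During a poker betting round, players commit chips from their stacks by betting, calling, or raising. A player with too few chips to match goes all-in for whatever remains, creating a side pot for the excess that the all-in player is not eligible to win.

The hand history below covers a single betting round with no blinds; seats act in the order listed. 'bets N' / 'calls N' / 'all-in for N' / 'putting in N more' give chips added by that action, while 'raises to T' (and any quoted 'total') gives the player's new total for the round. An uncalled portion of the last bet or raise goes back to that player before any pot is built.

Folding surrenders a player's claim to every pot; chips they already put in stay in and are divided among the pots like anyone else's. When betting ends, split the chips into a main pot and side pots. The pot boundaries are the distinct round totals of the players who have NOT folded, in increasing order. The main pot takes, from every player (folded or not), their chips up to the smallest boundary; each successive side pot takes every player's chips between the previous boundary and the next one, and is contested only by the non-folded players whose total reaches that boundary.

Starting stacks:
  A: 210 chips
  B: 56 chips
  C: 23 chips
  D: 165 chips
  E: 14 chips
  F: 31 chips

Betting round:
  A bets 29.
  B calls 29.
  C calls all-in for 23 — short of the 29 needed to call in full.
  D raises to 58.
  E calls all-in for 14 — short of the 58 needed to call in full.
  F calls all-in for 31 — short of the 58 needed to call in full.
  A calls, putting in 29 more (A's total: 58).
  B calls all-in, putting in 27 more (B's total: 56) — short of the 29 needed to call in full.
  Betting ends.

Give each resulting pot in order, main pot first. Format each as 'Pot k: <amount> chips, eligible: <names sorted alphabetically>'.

Pot 1: 84 chips, eligible: A, B, C, D, E, F
Pot 2: 45 chips, eligible: A, B, C, D, F
Pot 3: 32 chips, eligible: A, B, D, F
Pot 4: 75 chips, eligible: A, B, D
Pot 5: 4 chips, eligible: A, D

Derivation:
Contributions: A=58, B=56, C=23, D=58, E=14, F=31
Pot levels (distinct totals of non-folded players): 14, 23, 31, 56, 58
Layer 1-14: 14 each from A, B, C, D, E, F = 14*6 = 84 chips; eligible A, B, C, D, E, F
Layer 15-23: 9 each from A, B, C, D, F = 9*5 = 45 chips; eligible A, B, C, D, F
Layer 24-31: 8 each from A, B, D, F = 8*4 = 32 chips; eligible A, B, D, F
Layer 32-56: 25 each from A, B, D = 25*3 = 75 chips; eligible A, B, D
Layer 57-58: 2 each from A, D = 2*2 = 4 chips; eligible A, D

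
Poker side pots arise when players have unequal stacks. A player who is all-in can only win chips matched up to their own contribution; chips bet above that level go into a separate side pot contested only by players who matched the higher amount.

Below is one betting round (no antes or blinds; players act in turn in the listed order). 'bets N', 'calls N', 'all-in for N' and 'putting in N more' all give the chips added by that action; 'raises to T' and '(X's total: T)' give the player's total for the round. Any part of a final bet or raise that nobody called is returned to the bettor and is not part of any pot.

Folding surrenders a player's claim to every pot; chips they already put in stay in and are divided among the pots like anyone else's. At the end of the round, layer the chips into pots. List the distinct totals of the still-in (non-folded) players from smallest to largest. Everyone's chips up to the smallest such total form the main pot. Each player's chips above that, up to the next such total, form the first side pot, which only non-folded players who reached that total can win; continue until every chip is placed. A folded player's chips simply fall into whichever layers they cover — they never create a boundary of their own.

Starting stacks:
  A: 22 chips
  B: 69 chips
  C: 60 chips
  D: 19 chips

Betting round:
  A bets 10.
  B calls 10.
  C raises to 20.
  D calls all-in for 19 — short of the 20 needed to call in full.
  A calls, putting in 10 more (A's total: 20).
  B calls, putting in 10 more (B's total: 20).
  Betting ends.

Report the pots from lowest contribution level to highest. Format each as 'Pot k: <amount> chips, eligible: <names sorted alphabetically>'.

Contributions: A=20, B=20, C=20, D=19
Pot levels (distinct totals of non-folded players): 19, 20
Layer 1-19: 19 each from A, B, C, D = 19*4 = 76 chips; eligible A, B, C, D
Layer 20-20: 1 each from A, B, C = 1*3 = 3 chips; eligible A, B, C

Pot 1: 76 chips, eligible: A, B, C, D
Pot 2: 3 chips, eligible: A, B, C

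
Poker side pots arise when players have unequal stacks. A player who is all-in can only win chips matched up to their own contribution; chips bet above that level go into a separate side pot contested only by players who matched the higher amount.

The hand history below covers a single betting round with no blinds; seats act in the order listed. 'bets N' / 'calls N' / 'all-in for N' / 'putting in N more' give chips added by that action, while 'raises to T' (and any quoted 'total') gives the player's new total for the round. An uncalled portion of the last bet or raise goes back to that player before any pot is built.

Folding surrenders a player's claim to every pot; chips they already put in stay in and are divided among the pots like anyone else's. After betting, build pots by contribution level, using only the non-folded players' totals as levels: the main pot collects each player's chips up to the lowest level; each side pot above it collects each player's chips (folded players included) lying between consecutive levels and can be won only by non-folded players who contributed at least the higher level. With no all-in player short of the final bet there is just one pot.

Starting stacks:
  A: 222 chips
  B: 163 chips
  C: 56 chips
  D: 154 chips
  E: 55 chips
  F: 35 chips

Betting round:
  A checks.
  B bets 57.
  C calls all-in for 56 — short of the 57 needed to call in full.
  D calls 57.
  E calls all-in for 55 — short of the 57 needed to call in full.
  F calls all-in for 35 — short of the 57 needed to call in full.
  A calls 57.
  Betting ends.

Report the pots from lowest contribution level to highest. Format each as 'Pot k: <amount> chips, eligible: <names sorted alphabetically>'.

Contributions: A=57, B=57, C=56, D=57, E=55, F=35
Pot levels (distinct totals of non-folded players): 35, 55, 56, 57
Layer 1-35: 35 each from A, B, C, D, E, F = 35*6 = 210 chips; eligible A, B, C, D, E, F
Layer 36-55: 20 each from A, B, C, D, E = 20*5 = 100 chips; eligible A, B, C, D, E
Layer 56-56: 1 each from A, B, C, D = 1*4 = 4 chips; eligible A, B, C, D
Layer 57-57: 1 each from A, B, D = 1*3 = 3 chips; eligible A, B, D

Pot 1: 210 chips, eligible: A, B, C, D, E, F
Pot 2: 100 chips, eligible: A, B, C, D, E
Pot 3: 4 chips, eligible: A, B, C, D
Pot 4: 3 chips, eligible: A, B, D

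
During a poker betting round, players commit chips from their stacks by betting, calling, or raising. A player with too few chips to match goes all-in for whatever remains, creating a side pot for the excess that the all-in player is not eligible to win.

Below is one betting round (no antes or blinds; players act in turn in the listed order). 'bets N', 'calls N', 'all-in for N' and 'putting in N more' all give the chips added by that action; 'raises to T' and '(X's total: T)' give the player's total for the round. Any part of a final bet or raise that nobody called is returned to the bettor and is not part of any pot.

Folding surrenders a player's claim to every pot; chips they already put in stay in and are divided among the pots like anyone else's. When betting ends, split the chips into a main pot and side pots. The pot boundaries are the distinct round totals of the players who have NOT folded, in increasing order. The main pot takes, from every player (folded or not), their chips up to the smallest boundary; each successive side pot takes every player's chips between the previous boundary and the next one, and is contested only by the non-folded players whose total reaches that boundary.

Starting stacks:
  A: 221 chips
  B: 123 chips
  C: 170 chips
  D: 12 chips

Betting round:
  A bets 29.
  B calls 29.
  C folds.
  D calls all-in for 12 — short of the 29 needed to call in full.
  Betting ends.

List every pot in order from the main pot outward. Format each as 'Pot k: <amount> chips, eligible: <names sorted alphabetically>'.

Pot 1: 36 chips, eligible: A, B, D
Pot 2: 34 chips, eligible: A, B

Derivation:
Contributions: A=29, B=29, D=12
Folded: C
Pot levels (distinct totals of non-folded players): 12, 29
Layer 1-12: 12 each from A, B, D = 12*3 = 36 chips; eligible A, B, D
Layer 13-29: 17 each from A, B = 17*2 = 34 chips; eligible A, B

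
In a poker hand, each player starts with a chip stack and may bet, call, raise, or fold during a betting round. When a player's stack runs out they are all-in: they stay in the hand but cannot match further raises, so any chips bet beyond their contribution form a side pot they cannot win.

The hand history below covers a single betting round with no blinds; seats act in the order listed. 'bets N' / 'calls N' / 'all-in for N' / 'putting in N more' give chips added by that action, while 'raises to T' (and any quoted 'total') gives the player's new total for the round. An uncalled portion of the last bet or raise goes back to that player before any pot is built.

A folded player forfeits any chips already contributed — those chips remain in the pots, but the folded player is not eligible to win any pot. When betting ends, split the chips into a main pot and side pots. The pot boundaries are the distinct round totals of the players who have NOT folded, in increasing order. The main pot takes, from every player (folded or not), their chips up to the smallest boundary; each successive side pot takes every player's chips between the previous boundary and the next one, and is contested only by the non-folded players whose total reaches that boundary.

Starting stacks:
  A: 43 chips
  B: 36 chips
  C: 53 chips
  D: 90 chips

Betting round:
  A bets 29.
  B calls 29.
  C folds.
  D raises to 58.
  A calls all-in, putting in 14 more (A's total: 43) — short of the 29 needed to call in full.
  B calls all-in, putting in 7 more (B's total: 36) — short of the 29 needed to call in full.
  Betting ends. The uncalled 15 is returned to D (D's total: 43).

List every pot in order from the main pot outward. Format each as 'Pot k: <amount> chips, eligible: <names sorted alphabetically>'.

Pot 1: 108 chips, eligible: A, B, D
Pot 2: 14 chips, eligible: A, D

Derivation:
Contributions (after 15 returned to D): A=43, B=36, D=43
Folded: C
Pot levels (distinct totals of non-folded players): 36, 43
Layer 1-36: 36 each from A, B, D = 36*3 = 108 chips; eligible A, B, D
Layer 37-43: 7 each from A, D = 7*2 = 14 chips; eligible A, D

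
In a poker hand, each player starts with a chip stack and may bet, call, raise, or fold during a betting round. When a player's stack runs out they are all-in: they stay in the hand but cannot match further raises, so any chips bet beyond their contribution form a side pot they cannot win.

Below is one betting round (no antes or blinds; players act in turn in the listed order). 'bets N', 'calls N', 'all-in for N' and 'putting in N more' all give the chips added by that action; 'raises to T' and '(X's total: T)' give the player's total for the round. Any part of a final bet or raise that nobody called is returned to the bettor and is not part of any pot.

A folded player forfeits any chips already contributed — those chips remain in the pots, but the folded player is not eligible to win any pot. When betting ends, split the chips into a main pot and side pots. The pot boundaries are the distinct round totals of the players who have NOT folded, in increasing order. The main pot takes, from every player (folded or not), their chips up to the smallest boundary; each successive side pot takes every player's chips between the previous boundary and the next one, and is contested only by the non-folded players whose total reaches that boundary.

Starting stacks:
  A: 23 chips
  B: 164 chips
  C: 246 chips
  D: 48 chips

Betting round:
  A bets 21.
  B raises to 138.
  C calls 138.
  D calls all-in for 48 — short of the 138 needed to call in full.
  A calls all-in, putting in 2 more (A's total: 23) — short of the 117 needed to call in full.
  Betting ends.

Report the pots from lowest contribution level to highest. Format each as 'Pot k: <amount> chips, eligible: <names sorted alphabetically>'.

Pot 1: 92 chips, eligible: A, B, C, D
Pot 2: 75 chips, eligible: B, C, D
Pot 3: 180 chips, eligible: B, C

Derivation:
Contributions: A=23, B=138, C=138, D=48
Pot levels (distinct totals of non-folded players): 23, 48, 138
Layer 1-23: 23 each from A, B, C, D = 23*4 = 92 chips; eligible A, B, C, D
Layer 24-48: 25 each from B, C, D = 25*3 = 75 chips; eligible B, C, D
Layer 49-138: 90 each from B, C = 90*2 = 180 chips; eligible B, C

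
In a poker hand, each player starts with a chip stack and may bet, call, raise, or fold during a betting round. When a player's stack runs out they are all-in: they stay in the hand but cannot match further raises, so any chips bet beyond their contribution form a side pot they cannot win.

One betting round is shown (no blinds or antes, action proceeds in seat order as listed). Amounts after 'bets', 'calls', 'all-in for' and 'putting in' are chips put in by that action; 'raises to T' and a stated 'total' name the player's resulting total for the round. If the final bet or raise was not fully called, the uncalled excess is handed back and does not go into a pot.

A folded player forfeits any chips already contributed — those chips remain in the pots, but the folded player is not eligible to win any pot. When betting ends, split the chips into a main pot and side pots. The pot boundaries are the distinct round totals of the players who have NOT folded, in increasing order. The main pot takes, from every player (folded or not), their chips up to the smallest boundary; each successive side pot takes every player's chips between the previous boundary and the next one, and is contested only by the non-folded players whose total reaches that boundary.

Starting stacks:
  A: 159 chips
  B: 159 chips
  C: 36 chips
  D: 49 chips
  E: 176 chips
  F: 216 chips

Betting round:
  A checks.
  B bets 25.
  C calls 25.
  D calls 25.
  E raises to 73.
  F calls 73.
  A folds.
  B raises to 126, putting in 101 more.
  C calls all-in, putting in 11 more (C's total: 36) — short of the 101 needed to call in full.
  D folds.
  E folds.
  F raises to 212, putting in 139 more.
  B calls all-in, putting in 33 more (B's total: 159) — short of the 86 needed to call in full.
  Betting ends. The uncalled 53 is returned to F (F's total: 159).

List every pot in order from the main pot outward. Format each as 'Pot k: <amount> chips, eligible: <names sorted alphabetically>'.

Contributions (after 53 returned to F): B=159, C=36, D=25, E=73, F=159
Folded: A, D, E
Pot levels (distinct totals of non-folded players): 36, 159
Layer 1-36: B 36 + C 36 + D 25 + E 36 + F 36 = 169 chips; eligible B, C, F
Layer 37-159: B 123 + E 37 + F 123 = 283 chips; eligible B, F

Pot 1: 169 chips, eligible: B, C, F
Pot 2: 283 chips, eligible: B, F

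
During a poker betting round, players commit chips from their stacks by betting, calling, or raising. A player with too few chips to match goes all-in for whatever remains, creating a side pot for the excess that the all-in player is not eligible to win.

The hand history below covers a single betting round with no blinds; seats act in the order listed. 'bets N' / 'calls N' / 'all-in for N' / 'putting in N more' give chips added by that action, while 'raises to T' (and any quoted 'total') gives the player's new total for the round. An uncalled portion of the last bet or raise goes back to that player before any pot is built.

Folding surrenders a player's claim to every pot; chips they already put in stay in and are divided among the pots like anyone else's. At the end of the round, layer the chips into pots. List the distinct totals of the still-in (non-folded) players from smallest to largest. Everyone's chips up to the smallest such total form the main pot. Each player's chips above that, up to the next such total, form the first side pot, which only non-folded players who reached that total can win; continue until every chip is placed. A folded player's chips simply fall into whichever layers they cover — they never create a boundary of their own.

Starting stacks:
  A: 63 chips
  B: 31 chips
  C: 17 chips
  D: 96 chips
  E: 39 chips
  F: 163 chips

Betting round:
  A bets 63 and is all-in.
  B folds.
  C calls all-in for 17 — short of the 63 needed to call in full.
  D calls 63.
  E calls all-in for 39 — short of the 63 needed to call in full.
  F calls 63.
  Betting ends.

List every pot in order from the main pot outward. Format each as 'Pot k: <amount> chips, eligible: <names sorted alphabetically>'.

Pot 1: 85 chips, eligible: A, C, D, E, F
Pot 2: 88 chips, eligible: A, D, E, F
Pot 3: 72 chips, eligible: A, D, F

Derivation:
Contributions: A=63, C=17, D=63, E=39, F=63
Folded: B
Pot levels (distinct totals of non-folded players): 17, 39, 63
Layer 1-17: 17 each from A, C, D, E, F = 17*5 = 85 chips; eligible A, C, D, E, F
Layer 18-39: 22 each from A, D, E, F = 22*4 = 88 chips; eligible A, D, E, F
Layer 40-63: 24 each from A, D, F = 24*3 = 72 chips; eligible A, D, F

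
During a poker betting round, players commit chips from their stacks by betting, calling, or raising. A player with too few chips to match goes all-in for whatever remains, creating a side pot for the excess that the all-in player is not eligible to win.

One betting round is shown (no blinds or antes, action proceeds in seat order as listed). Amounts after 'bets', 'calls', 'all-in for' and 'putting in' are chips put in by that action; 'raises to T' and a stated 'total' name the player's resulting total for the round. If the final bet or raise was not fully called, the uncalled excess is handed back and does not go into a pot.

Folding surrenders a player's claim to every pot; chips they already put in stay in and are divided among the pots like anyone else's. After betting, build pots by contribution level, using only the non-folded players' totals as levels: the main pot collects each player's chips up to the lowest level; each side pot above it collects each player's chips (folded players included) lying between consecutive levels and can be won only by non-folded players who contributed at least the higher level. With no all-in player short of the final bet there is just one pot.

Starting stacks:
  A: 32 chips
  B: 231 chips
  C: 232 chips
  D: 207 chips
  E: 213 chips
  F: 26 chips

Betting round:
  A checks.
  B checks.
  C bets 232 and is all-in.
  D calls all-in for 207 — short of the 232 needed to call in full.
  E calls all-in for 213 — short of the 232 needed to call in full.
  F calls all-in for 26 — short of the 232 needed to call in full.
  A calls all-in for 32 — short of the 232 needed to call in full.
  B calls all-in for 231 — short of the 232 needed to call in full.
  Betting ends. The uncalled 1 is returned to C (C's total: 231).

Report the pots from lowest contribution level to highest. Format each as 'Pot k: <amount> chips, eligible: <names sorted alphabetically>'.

Pot 1: 156 chips, eligible: A, B, C, D, E, F
Pot 2: 30 chips, eligible: A, B, C, D, E
Pot 3: 700 chips, eligible: B, C, D, E
Pot 4: 18 chips, eligible: B, C, E
Pot 5: 36 chips, eligible: B, C

Derivation:
Contributions (after 1 returned to C): A=32, B=231, C=231, D=207, E=213, F=26
Pot levels (distinct totals of non-folded players): 26, 32, 207, 213, 231
Layer 1-26: 26 each from A, B, C, D, E, F = 26*6 = 156 chips; eligible A, B, C, D, E, F
Layer 27-32: 6 each from A, B, C, D, E = 6*5 = 30 chips; eligible A, B, C, D, E
Layer 33-207: 175 each from B, C, D, E = 175*4 = 700 chips; eligible B, C, D, E
Layer 208-213: 6 each from B, C, E = 6*3 = 18 chips; eligible B, C, E
Layer 214-231: 18 each from B, C = 18*2 = 36 chips; eligible B, C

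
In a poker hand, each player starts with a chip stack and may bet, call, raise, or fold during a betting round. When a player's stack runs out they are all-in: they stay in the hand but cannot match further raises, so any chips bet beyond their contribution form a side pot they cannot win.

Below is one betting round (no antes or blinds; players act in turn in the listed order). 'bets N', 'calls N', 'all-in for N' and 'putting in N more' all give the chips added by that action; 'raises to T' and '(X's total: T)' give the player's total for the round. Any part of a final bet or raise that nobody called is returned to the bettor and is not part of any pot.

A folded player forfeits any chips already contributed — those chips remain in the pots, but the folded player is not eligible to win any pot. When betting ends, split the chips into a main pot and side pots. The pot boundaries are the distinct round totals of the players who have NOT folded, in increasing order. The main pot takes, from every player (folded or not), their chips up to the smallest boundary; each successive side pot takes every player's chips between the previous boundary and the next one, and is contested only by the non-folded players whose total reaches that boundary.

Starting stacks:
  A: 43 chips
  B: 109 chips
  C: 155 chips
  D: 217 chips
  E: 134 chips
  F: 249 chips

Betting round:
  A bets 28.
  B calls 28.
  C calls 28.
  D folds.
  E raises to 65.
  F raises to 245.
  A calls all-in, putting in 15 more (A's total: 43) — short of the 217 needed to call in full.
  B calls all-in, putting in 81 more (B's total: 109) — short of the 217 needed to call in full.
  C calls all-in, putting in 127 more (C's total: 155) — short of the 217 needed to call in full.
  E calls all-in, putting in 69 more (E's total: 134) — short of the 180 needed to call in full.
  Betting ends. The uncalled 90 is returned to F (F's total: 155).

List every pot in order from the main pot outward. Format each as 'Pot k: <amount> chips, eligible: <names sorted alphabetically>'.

Contributions (after 90 returned to F): A=43, B=109, C=155, E=134, F=155
Folded: D
Pot levels (distinct totals of non-folded players): 43, 109, 134, 155
Layer 1-43: 43 each from A, B, C, E, F = 43*5 = 215 chips; eligible A, B, C, E, F
Layer 44-109: 66 each from B, C, E, F = 66*4 = 264 chips; eligible B, C, E, F
Layer 110-134: 25 each from C, E, F = 25*3 = 75 chips; eligible C, E, F
Layer 135-155: 21 each from C, F = 21*2 = 42 chips; eligible C, F

Pot 1: 215 chips, eligible: A, B, C, E, F
Pot 2: 264 chips, eligible: B, C, E, F
Pot 3: 75 chips, eligible: C, E, F
Pot 4: 42 chips, eligible: C, F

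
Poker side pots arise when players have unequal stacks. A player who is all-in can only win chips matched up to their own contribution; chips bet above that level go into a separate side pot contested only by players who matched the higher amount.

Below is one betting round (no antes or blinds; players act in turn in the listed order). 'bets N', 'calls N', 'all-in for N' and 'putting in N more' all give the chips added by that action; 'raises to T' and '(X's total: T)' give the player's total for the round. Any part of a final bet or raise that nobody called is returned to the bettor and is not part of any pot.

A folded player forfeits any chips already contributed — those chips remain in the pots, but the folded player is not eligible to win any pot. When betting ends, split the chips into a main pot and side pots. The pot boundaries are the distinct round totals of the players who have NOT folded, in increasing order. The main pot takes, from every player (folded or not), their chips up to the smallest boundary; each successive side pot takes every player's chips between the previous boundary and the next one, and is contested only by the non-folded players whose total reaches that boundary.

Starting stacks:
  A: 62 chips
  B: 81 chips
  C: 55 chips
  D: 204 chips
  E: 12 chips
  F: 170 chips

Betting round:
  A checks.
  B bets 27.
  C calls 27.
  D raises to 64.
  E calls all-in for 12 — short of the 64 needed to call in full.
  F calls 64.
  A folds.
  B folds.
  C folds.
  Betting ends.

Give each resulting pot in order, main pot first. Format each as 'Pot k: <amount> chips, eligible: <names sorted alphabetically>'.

Contributions: B=27, C=27, D=64, E=12, F=64
Folded: A, B, C
Pot levels (distinct totals of non-folded players): 12, 64
Layer 1-12: 12 each from B, C, D, E, F = 12*5 = 60 chips; eligible D, E, F
Layer 13-64: B 15 + C 15 + D 52 + F 52 = 134 chips; eligible D, F

Pot 1: 60 chips, eligible: D, E, F
Pot 2: 134 chips, eligible: D, F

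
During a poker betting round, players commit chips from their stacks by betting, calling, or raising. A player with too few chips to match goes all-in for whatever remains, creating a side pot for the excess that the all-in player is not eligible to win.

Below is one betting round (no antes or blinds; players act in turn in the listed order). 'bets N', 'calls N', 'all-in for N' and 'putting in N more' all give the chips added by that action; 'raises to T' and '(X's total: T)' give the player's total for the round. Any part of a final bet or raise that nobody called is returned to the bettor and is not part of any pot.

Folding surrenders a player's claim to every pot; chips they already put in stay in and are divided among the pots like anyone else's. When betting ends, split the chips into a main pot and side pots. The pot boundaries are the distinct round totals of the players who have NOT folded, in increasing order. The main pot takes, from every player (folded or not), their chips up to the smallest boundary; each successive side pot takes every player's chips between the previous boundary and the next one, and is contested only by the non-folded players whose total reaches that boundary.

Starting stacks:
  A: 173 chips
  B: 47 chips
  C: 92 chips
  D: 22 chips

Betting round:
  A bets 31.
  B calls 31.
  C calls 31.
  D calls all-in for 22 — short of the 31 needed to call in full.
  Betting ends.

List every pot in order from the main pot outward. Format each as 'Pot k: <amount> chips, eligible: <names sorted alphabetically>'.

Pot 1: 88 chips, eligible: A, B, C, D
Pot 2: 27 chips, eligible: A, B, C

Derivation:
Contributions: A=31, B=31, C=31, D=22
Pot levels (distinct totals of non-folded players): 22, 31
Layer 1-22: 22 each from A, B, C, D = 22*4 = 88 chips; eligible A, B, C, D
Layer 23-31: 9 each from A, B, C = 9*3 = 27 chips; eligible A, B, C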